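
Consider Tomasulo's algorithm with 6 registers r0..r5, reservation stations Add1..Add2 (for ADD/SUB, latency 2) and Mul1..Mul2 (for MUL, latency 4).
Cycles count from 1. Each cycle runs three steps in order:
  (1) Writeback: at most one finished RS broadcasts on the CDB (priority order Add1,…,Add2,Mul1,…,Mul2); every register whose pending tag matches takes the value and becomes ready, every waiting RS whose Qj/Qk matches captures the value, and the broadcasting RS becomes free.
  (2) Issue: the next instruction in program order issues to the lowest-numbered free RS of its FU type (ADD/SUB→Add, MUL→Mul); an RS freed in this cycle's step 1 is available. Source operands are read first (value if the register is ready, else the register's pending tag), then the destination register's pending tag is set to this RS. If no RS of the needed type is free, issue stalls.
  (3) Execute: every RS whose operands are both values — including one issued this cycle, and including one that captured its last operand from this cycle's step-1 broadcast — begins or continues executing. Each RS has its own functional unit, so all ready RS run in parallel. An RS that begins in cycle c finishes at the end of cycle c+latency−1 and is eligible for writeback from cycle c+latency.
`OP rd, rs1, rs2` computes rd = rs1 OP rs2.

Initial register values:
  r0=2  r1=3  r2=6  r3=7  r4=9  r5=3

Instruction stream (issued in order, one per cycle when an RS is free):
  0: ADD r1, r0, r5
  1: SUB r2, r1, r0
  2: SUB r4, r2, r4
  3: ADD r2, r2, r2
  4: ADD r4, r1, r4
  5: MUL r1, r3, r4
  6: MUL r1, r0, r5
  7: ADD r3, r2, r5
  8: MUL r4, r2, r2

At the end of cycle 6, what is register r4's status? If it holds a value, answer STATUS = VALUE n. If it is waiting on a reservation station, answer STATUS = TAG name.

STATUS = TAG Add1

cycle 1: issue ADD r1<-Add1 // r0:2,r1:Add1,r2:6,r3:7,r4:9,r5:3
cycle 2: issue SUB r2<-Add2 // r0:2,r1:Add1,r2:Add2,r3:7,r4:9,r5:3
cycle 3: CDB Add1=5; issue SUB r4<-Add1 // r0:2,r1:5,r2:Add2,r3:7,r4:Add1,r5:3
cycle 4: stall // r0:2,r1:5,r2:Add2,r3:7,r4:Add1,r5:3
cycle 5: CDB Add2=3; issue ADD r2<-Add2 // r0:2,r1:5,r2:Add2,r3:7,r4:Add1,r5:3
cycle 6: stall // r0:2,r1:5,r2:Add2,r3:7,r4:Add1,r5:3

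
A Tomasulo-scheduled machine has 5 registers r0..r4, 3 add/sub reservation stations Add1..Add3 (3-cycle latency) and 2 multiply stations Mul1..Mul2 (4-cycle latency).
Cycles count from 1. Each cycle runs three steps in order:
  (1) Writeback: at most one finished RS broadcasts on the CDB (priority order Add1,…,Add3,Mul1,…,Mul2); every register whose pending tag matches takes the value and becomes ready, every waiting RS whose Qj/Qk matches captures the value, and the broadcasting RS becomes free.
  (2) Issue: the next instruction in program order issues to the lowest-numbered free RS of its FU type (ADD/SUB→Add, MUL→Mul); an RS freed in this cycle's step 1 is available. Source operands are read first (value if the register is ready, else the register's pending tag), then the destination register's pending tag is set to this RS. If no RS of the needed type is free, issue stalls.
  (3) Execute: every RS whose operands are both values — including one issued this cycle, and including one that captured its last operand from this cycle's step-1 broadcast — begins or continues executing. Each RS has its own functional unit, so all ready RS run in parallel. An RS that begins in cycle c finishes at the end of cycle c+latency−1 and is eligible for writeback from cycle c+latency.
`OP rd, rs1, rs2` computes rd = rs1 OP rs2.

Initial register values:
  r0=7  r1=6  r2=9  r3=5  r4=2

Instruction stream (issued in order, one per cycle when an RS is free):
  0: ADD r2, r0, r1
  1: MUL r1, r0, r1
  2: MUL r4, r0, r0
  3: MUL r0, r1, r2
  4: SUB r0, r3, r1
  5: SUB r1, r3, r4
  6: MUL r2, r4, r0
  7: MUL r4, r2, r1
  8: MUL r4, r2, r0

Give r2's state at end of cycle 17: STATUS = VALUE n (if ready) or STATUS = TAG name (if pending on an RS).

STATUS = VALUE -1813

c1: issue ADD r2<-Add1 | r0:7,r1:6,r2:Add1,r3:5,r4:2
c2: issue MUL r1<-Mul1 | r0:7,r1:Mul1,r2:Add1,r3:5,r4:2
c3: issue MUL r4<-Mul2 | r0:7,r1:Mul1,r2:Add1,r3:5,r4:Mul2
c4: CDB Add1=13; stall | r0:7,r1:Mul1,r2:13,r3:5,r4:Mul2
c5: stall | r0:7,r1:Mul1,r2:13,r3:5,r4:Mul2
c6: CDB Mul1=42; issue MUL r0<-Mul1 | r0:Mul1,r1:42,r2:13,r3:5,r4:Mul2
c7: CDB Mul2=49; issue SUB r0<-Add1 | r0:Add1,r1:42,r2:13,r3:5,r4:49
c8: issue SUB r1<-Add2 | r0:Add1,r1:Add2,r2:13,r3:5,r4:49
c9: issue MUL r2<-Mul2 | r0:Add1,r1:Add2,r2:Mul2,r3:5,r4:49
c10: CDB Add1=-37; stall | r0:-37,r1:Add2,r2:Mul2,r3:5,r4:49
c11: CDB Add2=-44; stall | r0:-37,r1:-44,r2:Mul2,r3:5,r4:49
c12: CDB Mul1=546; issue MUL r4<-Mul1 | r0:-37,r1:-44,r2:Mul2,r3:5,r4:Mul1
c13: stall | r0:-37,r1:-44,r2:Mul2,r3:5,r4:Mul1
c14: CDB Mul2=-1813; issue MUL r4<-Mul2 | r0:-37,r1:-44,r2:-1813,r3:5,r4:Mul2
c15: - | r0:-37,r1:-44,r2:-1813,r3:5,r4:Mul2
c16: - | r0:-37,r1:-44,r2:-1813,r3:5,r4:Mul2
c17: - | r0:-37,r1:-44,r2:-1813,r3:5,r4:Mul2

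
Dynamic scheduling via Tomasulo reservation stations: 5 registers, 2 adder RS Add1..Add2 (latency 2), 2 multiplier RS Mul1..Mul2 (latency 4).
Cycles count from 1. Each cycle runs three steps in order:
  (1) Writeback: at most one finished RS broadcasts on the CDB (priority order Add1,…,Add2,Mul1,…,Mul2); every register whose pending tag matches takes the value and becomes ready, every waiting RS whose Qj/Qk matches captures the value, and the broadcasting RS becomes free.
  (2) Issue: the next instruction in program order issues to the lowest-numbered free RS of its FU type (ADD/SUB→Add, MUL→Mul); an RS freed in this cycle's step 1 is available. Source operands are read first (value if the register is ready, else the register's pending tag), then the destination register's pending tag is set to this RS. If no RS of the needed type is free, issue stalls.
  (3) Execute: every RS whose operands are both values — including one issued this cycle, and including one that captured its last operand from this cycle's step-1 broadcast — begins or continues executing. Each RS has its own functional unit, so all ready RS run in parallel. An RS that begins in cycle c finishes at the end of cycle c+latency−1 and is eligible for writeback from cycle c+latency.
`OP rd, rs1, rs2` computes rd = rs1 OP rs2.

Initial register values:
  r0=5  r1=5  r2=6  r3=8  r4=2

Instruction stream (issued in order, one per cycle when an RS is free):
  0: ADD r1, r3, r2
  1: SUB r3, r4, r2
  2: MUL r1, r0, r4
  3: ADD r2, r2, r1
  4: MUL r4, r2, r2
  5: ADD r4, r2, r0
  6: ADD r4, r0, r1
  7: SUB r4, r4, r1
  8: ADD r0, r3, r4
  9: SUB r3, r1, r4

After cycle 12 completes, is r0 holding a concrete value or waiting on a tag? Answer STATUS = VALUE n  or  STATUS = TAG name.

STATUS = TAG Add2

  c1: issue ADD r1<-Add1  regs: r0:5,r1:Add1,r2:6,r3:8,r4:2
  c2: issue SUB r3<-Add2  regs: r0:5,r1:Add1,r2:6,r3:Add2,r4:2
  c3: CDB Add1=14; issue MUL r1<-Mul1  regs: r0:5,r1:Mul1,r2:6,r3:Add2,r4:2
  c4: CDB Add2=-4; issue ADD r2<-Add1  regs: r0:5,r1:Mul1,r2:Add1,r3:-4,r4:2
  c5: issue MUL r4<-Mul2  regs: r0:5,r1:Mul1,r2:Add1,r3:-4,r4:Mul2
  c6: issue ADD r4<-Add2  regs: r0:5,r1:Mul1,r2:Add1,r3:-4,r4:Add2
  c7: CDB Mul1=10; stall  regs: r0:5,r1:10,r2:Add1,r3:-4,r4:Add2
  c8: stall  regs: r0:5,r1:10,r2:Add1,r3:-4,r4:Add2
  c9: CDB Add1=16; issue ADD r4<-Add1  regs: r0:5,r1:10,r2:16,r3:-4,r4:Add1
  c10: stall  regs: r0:5,r1:10,r2:16,r3:-4,r4:Add1
  c11: CDB Add1=15; issue SUB r4<-Add1  regs: r0:5,r1:10,r2:16,r3:-4,r4:Add1
  c12: CDB Add2=21; issue ADD r0<-Add2  regs: r0:Add2,r1:10,r2:16,r3:-4,r4:Add1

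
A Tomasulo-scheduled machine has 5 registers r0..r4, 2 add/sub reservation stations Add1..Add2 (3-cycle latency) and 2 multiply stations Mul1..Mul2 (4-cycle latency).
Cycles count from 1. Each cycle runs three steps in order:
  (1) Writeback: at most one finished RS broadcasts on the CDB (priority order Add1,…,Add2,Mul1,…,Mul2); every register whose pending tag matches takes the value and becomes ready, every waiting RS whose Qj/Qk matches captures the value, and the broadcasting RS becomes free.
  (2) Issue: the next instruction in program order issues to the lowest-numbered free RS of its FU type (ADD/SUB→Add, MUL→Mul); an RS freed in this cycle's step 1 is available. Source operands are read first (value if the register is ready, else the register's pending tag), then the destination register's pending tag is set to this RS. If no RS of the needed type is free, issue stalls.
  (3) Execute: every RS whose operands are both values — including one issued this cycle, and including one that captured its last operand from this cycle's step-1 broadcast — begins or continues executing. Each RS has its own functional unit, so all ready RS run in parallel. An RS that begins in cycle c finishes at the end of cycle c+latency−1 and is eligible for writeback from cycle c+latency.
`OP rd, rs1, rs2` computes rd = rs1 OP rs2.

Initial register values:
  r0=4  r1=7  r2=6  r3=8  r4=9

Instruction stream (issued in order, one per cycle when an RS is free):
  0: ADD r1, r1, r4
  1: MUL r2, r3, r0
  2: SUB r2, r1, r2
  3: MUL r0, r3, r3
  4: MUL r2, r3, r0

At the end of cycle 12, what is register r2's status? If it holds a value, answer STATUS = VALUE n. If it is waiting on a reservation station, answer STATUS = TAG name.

  c1: issue ADD r1<-Add1  regs: r0:4,r1:Add1,r2:6,r3:8,r4:9
  c2: issue MUL r2<-Mul1  regs: r0:4,r1:Add1,r2:Mul1,r3:8,r4:9
  c3: issue SUB r2<-Add2  regs: r0:4,r1:Add1,r2:Add2,r3:8,r4:9
  c4: CDB Add1=16; issue MUL r0<-Mul2  regs: r0:Mul2,r1:16,r2:Add2,r3:8,r4:9
  c5: stall  regs: r0:Mul2,r1:16,r2:Add2,r3:8,r4:9
  c6: CDB Mul1=32; issue MUL r2<-Mul1  regs: r0:Mul2,r1:16,r2:Mul1,r3:8,r4:9
  c7: -  regs: r0:Mul2,r1:16,r2:Mul1,r3:8,r4:9
  c8: CDB Mul2=64  regs: r0:64,r1:16,r2:Mul1,r3:8,r4:9
  c9: CDB Add2=-16  regs: r0:64,r1:16,r2:Mul1,r3:8,r4:9
  c10: -  regs: r0:64,r1:16,r2:Mul1,r3:8,r4:9
  c11: -  regs: r0:64,r1:16,r2:Mul1,r3:8,r4:9
  c12: CDB Mul1=512  regs: r0:64,r1:16,r2:512,r3:8,r4:9

STATUS = VALUE 512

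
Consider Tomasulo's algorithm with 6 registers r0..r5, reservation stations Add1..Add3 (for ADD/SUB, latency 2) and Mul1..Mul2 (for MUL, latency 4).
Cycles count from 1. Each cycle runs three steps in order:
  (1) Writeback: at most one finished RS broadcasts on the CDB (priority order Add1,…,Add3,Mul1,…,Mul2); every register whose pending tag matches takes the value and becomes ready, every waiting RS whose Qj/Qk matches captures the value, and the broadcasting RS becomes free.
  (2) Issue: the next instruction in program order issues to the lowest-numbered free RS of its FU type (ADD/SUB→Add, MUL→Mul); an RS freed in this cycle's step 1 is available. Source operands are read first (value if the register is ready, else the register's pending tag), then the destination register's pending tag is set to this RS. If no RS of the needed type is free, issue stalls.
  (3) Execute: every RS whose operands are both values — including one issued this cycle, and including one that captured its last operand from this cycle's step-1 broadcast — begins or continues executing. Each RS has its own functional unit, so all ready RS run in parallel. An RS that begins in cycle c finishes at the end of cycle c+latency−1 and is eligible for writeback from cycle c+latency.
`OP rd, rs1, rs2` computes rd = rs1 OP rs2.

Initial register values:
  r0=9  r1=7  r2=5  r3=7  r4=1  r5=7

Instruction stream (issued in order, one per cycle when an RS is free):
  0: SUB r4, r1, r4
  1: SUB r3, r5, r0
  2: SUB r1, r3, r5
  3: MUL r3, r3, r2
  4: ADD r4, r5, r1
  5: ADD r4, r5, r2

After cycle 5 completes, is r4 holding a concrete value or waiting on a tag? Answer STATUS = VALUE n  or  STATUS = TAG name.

STATUS = TAG Add2

  c1: issue SUB r4<-Add1  regs: r0:9,r1:7,r2:5,r3:7,r4:Add1,r5:7
  c2: issue SUB r3<-Add2  regs: r0:9,r1:7,r2:5,r3:Add2,r4:Add1,r5:7
  c3: CDB Add1=6; issue SUB r1<-Add1  regs: r0:9,r1:Add1,r2:5,r3:Add2,r4:6,r5:7
  c4: CDB Add2=-2; issue MUL r3<-Mul1  regs: r0:9,r1:Add1,r2:5,r3:Mul1,r4:6,r5:7
  c5: issue ADD r4<-Add2  regs: r0:9,r1:Add1,r2:5,r3:Mul1,r4:Add2,r5:7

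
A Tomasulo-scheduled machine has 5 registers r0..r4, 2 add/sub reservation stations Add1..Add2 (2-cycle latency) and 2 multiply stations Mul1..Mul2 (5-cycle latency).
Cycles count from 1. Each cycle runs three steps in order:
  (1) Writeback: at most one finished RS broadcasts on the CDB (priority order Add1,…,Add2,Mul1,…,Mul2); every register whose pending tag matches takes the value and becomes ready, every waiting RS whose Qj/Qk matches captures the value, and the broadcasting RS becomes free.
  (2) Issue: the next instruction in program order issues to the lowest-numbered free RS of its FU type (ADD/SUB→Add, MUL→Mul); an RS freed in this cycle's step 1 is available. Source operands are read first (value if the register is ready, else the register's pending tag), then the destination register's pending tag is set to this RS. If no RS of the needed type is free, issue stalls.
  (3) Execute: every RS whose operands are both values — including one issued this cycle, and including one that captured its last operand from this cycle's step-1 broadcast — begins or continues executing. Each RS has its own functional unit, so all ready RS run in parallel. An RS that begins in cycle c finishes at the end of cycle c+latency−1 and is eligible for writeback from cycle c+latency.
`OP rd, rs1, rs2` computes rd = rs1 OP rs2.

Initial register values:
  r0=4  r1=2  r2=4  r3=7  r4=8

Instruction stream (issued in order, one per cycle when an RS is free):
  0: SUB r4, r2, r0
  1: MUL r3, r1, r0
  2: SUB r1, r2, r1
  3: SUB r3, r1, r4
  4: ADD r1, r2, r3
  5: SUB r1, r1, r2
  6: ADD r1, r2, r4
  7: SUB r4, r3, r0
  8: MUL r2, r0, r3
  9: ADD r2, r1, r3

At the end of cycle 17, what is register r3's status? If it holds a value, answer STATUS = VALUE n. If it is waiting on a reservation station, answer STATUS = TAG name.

cycle 1: issue SUB r4<-Add1 // r0:4,r1:2,r2:4,r3:7,r4:Add1
cycle 2: issue MUL r3<-Mul1 // r0:4,r1:2,r2:4,r3:Mul1,r4:Add1
cycle 3: CDB Add1=0; issue SUB r1<-Add1 // r0:4,r1:Add1,r2:4,r3:Mul1,r4:0
cycle 4: issue SUB r3<-Add2 // r0:4,r1:Add1,r2:4,r3:Add2,r4:0
cycle 5: CDB Add1=2; issue ADD r1<-Add1 // r0:4,r1:Add1,r2:4,r3:Add2,r4:0
cycle 6: stall // r0:4,r1:Add1,r2:4,r3:Add2,r4:0
cycle 7: CDB Add2=2; issue SUB r1<-Add2 // r0:4,r1:Add2,r2:4,r3:2,r4:0
cycle 8: CDB Mul1=8; stall // r0:4,r1:Add2,r2:4,r3:2,r4:0
cycle 9: CDB Add1=6; issue ADD r1<-Add1 // r0:4,r1:Add1,r2:4,r3:2,r4:0
cycle 10: stall // r0:4,r1:Add1,r2:4,r3:2,r4:0
cycle 11: CDB Add1=4; issue SUB r4<-Add1 // r0:4,r1:4,r2:4,r3:2,r4:Add1
cycle 12: CDB Add2=2; issue MUL r2<-Mul1 // r0:4,r1:4,r2:Mul1,r3:2,r4:Add1
cycle 13: CDB Add1=-2; issue ADD r2<-Add1 // r0:4,r1:4,r2:Add1,r3:2,r4:-2
cycle 14: - // r0:4,r1:4,r2:Add1,r3:2,r4:-2
cycle 15: CDB Add1=6 // r0:4,r1:4,r2:6,r3:2,r4:-2
cycle 16: - // r0:4,r1:4,r2:6,r3:2,r4:-2
cycle 17: CDB Mul1=8 // r0:4,r1:4,r2:6,r3:2,r4:-2

STATUS = VALUE 2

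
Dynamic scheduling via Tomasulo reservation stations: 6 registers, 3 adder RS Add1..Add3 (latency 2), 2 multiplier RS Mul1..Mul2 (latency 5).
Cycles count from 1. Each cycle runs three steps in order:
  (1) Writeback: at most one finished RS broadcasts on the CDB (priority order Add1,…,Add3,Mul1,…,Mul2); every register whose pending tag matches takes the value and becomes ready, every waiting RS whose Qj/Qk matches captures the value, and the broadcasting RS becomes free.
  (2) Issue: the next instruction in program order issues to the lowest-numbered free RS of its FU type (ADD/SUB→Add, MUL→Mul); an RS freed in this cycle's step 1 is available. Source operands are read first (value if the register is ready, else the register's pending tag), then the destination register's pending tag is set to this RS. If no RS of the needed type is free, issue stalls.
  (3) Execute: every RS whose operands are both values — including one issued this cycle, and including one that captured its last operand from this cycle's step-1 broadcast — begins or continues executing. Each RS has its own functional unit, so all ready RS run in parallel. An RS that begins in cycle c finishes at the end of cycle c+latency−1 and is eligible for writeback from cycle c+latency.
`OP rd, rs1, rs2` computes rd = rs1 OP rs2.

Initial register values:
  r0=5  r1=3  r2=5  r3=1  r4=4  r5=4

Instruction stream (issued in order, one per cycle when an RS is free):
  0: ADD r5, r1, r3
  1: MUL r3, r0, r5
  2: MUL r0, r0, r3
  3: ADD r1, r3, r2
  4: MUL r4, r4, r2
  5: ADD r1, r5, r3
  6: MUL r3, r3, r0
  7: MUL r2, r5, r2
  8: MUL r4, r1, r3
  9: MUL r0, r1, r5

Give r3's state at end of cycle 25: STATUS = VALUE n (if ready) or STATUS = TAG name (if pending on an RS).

STATUS = VALUE 2000

  c1: issue ADD r5<-Add1  regs: r0:5,r1:3,r2:5,r3:1,r4:4,r5:Add1
  c2: issue MUL r3<-Mul1  regs: r0:5,r1:3,r2:5,r3:Mul1,r4:4,r5:Add1
  c3: CDB Add1=4; issue MUL r0<-Mul2  regs: r0:Mul2,r1:3,r2:5,r3:Mul1,r4:4,r5:4
  c4: issue ADD r1<-Add1  regs: r0:Mul2,r1:Add1,r2:5,r3:Mul1,r4:4,r5:4
  c5: stall  regs: r0:Mul2,r1:Add1,r2:5,r3:Mul1,r4:4,r5:4
  c6: stall  regs: r0:Mul2,r1:Add1,r2:5,r3:Mul1,r4:4,r5:4
  c7: stall  regs: r0:Mul2,r1:Add1,r2:5,r3:Mul1,r4:4,r5:4
  c8: CDB Mul1=20; issue MUL r4<-Mul1  regs: r0:Mul2,r1:Add1,r2:5,r3:20,r4:Mul1,r5:4
  c9: issue ADD r1<-Add2  regs: r0:Mul2,r1:Add2,r2:5,r3:20,r4:Mul1,r5:4
  c10: CDB Add1=25; stall  regs: r0:Mul2,r1:Add2,r2:5,r3:20,r4:Mul1,r5:4
  c11: CDB Add2=24; stall  regs: r0:Mul2,r1:24,r2:5,r3:20,r4:Mul1,r5:4
  c12: stall  regs: r0:Mul2,r1:24,r2:5,r3:20,r4:Mul1,r5:4
  c13: CDB Mul1=20; issue MUL r3<-Mul1  regs: r0:Mul2,r1:24,r2:5,r3:Mul1,r4:20,r5:4
  c14: CDB Mul2=100; issue MUL r2<-Mul2  regs: r0:100,r1:24,r2:Mul2,r3:Mul1,r4:20,r5:4
  c15: stall  regs: r0:100,r1:24,r2:Mul2,r3:Mul1,r4:20,r5:4
  c16: stall  regs: r0:100,r1:24,r2:Mul2,r3:Mul1,r4:20,r5:4
  c17: stall  regs: r0:100,r1:24,r2:Mul2,r3:Mul1,r4:20,r5:4
  c18: stall  regs: r0:100,r1:24,r2:Mul2,r3:Mul1,r4:20,r5:4
  c19: CDB Mul1=2000; issue MUL r4<-Mul1  regs: r0:100,r1:24,r2:Mul2,r3:2000,r4:Mul1,r5:4
  c20: CDB Mul2=20; issue MUL r0<-Mul2  regs: r0:Mul2,r1:24,r2:20,r3:2000,r4:Mul1,r5:4
  c21: -  regs: r0:Mul2,r1:24,r2:20,r3:2000,r4:Mul1,r5:4
  c22: -  regs: r0:Mul2,r1:24,r2:20,r3:2000,r4:Mul1,r5:4
  c23: -  regs: r0:Mul2,r1:24,r2:20,r3:2000,r4:Mul1,r5:4
  c24: CDB Mul1=48000  regs: r0:Mul2,r1:24,r2:20,r3:2000,r4:48000,r5:4
  c25: CDB Mul2=96  regs: r0:96,r1:24,r2:20,r3:2000,r4:48000,r5:4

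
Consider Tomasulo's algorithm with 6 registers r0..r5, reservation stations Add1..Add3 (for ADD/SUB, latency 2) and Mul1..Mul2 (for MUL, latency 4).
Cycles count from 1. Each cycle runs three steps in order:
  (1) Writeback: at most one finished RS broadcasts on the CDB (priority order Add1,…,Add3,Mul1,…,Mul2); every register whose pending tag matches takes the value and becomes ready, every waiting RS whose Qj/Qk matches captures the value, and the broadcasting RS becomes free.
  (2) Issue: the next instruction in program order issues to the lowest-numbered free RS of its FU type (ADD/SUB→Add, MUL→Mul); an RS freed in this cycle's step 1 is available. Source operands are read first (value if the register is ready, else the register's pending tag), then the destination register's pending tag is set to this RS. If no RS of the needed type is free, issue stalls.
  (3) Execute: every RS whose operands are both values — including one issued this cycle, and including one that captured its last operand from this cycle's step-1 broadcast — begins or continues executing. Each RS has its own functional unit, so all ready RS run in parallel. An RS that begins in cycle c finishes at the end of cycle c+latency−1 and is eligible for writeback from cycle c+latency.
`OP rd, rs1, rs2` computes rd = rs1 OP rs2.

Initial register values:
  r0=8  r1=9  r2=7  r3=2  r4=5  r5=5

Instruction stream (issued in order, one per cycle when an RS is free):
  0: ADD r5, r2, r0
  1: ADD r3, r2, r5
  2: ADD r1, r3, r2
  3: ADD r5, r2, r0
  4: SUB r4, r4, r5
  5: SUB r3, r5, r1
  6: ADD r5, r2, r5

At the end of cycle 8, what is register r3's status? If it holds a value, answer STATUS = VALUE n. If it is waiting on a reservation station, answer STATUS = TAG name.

STATUS = TAG Add3

  c1: issue ADD r5<-Add1  regs: r0:8,r1:9,r2:7,r3:2,r4:5,r5:Add1
  c2: issue ADD r3<-Add2  regs: r0:8,r1:9,r2:7,r3:Add2,r4:5,r5:Add1
  c3: CDB Add1=15; issue ADD r1<-Add1  regs: r0:8,r1:Add1,r2:7,r3:Add2,r4:5,r5:15
  c4: issue ADD r5<-Add3  regs: r0:8,r1:Add1,r2:7,r3:Add2,r4:5,r5:Add3
  c5: CDB Add2=22; issue SUB r4<-Add2  regs: r0:8,r1:Add1,r2:7,r3:22,r4:Add2,r5:Add3
  c6: CDB Add3=15; issue SUB r3<-Add3  regs: r0:8,r1:Add1,r2:7,r3:Add3,r4:Add2,r5:15
  c7: CDB Add1=29; issue ADD r5<-Add1  regs: r0:8,r1:29,r2:7,r3:Add3,r4:Add2,r5:Add1
  c8: CDB Add2=-10  regs: r0:8,r1:29,r2:7,r3:Add3,r4:-10,r5:Add1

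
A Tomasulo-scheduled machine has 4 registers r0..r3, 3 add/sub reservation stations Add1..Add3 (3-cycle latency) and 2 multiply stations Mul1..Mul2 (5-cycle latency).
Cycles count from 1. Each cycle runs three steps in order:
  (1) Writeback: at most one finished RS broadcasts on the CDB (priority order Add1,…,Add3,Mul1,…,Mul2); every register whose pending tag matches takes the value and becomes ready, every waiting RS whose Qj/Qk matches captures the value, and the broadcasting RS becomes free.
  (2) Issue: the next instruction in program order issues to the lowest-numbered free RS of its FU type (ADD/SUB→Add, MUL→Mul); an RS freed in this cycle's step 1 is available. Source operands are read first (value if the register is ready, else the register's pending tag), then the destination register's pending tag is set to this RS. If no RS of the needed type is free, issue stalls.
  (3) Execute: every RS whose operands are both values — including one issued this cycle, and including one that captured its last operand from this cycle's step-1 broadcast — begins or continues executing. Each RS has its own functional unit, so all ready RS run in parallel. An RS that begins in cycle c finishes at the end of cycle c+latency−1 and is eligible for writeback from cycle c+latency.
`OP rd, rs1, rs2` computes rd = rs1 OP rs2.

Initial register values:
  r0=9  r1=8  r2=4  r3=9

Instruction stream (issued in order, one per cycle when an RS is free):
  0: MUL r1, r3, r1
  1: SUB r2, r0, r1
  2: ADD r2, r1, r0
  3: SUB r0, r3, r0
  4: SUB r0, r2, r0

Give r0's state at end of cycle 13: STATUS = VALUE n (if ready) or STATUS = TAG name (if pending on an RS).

cycle 1: issue MUL r1<-Mul1 // r0:9,r1:Mul1,r2:4,r3:9
cycle 2: issue SUB r2<-Add1 // r0:9,r1:Mul1,r2:Add1,r3:9
cycle 3: issue ADD r2<-Add2 // r0:9,r1:Mul1,r2:Add2,r3:9
cycle 4: issue SUB r0<-Add3 // r0:Add3,r1:Mul1,r2:Add2,r3:9
cycle 5: stall // r0:Add3,r1:Mul1,r2:Add2,r3:9
cycle 6: CDB Mul1=72; stall // r0:Add3,r1:72,r2:Add2,r3:9
cycle 7: CDB Add3=0; issue SUB r0<-Add3 // r0:Add3,r1:72,r2:Add2,r3:9
cycle 8: - // r0:Add3,r1:72,r2:Add2,r3:9
cycle 9: CDB Add1=-63 // r0:Add3,r1:72,r2:Add2,r3:9
cycle 10: CDB Add2=81 // r0:Add3,r1:72,r2:81,r3:9
cycle 11: - // r0:Add3,r1:72,r2:81,r3:9
cycle 12: - // r0:Add3,r1:72,r2:81,r3:9
cycle 13: CDB Add3=81 // r0:81,r1:72,r2:81,r3:9

STATUS = VALUE 81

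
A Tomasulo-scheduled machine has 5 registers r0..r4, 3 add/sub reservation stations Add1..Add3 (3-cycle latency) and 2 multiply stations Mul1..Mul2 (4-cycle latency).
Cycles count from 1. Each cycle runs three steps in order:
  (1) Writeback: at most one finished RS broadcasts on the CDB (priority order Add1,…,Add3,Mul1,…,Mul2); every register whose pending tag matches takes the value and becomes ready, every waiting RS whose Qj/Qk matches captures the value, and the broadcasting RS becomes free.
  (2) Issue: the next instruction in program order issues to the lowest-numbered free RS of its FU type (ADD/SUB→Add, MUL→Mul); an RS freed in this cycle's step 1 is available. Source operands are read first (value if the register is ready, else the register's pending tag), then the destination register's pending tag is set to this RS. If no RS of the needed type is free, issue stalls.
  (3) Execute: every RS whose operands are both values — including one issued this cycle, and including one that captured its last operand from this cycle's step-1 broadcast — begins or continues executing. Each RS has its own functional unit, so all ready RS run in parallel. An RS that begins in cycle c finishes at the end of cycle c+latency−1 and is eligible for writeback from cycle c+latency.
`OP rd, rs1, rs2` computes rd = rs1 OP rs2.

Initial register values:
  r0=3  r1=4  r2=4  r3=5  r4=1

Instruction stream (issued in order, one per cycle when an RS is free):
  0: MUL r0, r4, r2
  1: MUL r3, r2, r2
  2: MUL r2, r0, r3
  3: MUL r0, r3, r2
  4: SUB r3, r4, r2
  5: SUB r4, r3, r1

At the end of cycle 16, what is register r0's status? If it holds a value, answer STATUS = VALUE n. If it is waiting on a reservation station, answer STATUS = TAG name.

STATUS = VALUE 1024

  c1: issue MUL r0<-Mul1  regs: r0:Mul1,r1:4,r2:4,r3:5,r4:1
  c2: issue MUL r3<-Mul2  regs: r0:Mul1,r1:4,r2:4,r3:Mul2,r4:1
  c3: stall  regs: r0:Mul1,r1:4,r2:4,r3:Mul2,r4:1
  c4: stall  regs: r0:Mul1,r1:4,r2:4,r3:Mul2,r4:1
  c5: CDB Mul1=4; issue MUL r2<-Mul1  regs: r0:4,r1:4,r2:Mul1,r3:Mul2,r4:1
  c6: CDB Mul2=16; issue MUL r0<-Mul2  regs: r0:Mul2,r1:4,r2:Mul1,r3:16,r4:1
  c7: issue SUB r3<-Add1  regs: r0:Mul2,r1:4,r2:Mul1,r3:Add1,r4:1
  c8: issue SUB r4<-Add2  regs: r0:Mul2,r1:4,r2:Mul1,r3:Add1,r4:Add2
  c9: -  regs: r0:Mul2,r1:4,r2:Mul1,r3:Add1,r4:Add2
  c10: CDB Mul1=64  regs: r0:Mul2,r1:4,r2:64,r3:Add1,r4:Add2
  c11: -  regs: r0:Mul2,r1:4,r2:64,r3:Add1,r4:Add2
  c12: -  regs: r0:Mul2,r1:4,r2:64,r3:Add1,r4:Add2
  c13: CDB Add1=-63  regs: r0:Mul2,r1:4,r2:64,r3:-63,r4:Add2
  c14: CDB Mul2=1024  regs: r0:1024,r1:4,r2:64,r3:-63,r4:Add2
  c15: -  regs: r0:1024,r1:4,r2:64,r3:-63,r4:Add2
  c16: CDB Add2=-67  regs: r0:1024,r1:4,r2:64,r3:-63,r4:-67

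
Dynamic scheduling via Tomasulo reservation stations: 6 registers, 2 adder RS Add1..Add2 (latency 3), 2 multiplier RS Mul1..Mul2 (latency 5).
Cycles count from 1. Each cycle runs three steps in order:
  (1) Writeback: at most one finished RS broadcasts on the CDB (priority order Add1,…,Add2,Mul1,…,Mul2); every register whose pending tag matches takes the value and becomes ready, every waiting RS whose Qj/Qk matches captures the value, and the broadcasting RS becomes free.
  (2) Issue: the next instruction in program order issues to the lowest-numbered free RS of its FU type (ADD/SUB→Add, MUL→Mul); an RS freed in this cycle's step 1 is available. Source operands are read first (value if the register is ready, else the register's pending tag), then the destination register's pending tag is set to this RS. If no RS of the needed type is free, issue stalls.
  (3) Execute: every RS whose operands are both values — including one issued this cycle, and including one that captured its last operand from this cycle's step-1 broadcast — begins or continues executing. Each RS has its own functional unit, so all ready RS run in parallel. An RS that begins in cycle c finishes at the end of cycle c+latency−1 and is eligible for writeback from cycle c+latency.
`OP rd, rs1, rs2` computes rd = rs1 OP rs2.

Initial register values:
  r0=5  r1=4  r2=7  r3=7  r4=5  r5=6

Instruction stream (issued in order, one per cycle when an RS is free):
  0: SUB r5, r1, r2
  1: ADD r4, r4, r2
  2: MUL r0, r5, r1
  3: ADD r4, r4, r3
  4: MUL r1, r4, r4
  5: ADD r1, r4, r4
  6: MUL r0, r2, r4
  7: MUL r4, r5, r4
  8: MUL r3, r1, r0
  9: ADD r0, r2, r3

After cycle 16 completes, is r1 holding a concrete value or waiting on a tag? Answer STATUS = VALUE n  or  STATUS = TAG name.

  c1: issue SUB r5<-Add1  regs: r0:5,r1:4,r2:7,r3:7,r4:5,r5:Add1
  c2: issue ADD r4<-Add2  regs: r0:5,r1:4,r2:7,r3:7,r4:Add2,r5:Add1
  c3: issue MUL r0<-Mul1  regs: r0:Mul1,r1:4,r2:7,r3:7,r4:Add2,r5:Add1
  c4: CDB Add1=-3; issue ADD r4<-Add1  regs: r0:Mul1,r1:4,r2:7,r3:7,r4:Add1,r5:-3
  c5: CDB Add2=12; issue MUL r1<-Mul2  regs: r0:Mul1,r1:Mul2,r2:7,r3:7,r4:Add1,r5:-3
  c6: issue ADD r1<-Add2  regs: r0:Mul1,r1:Add2,r2:7,r3:7,r4:Add1,r5:-3
  c7: stall  regs: r0:Mul1,r1:Add2,r2:7,r3:7,r4:Add1,r5:-3
  c8: CDB Add1=19; stall  regs: r0:Mul1,r1:Add2,r2:7,r3:7,r4:19,r5:-3
  c9: CDB Mul1=-12; issue MUL r0<-Mul1  regs: r0:Mul1,r1:Add2,r2:7,r3:7,r4:19,r5:-3
  c10: stall  regs: r0:Mul1,r1:Add2,r2:7,r3:7,r4:19,r5:-3
  c11: CDB Add2=38; stall  regs: r0:Mul1,r1:38,r2:7,r3:7,r4:19,r5:-3
  c12: stall  regs: r0:Mul1,r1:38,r2:7,r3:7,r4:19,r5:-3
  c13: CDB Mul2=361; issue MUL r4<-Mul2  regs: r0:Mul1,r1:38,r2:7,r3:7,r4:Mul2,r5:-3
  c14: CDB Mul1=133; issue MUL r3<-Mul1  regs: r0:133,r1:38,r2:7,r3:Mul1,r4:Mul2,r5:-3
  c15: issue ADD r0<-Add1  regs: r0:Add1,r1:38,r2:7,r3:Mul1,r4:Mul2,r5:-3
  c16: -  regs: r0:Add1,r1:38,r2:7,r3:Mul1,r4:Mul2,r5:-3

STATUS = VALUE 38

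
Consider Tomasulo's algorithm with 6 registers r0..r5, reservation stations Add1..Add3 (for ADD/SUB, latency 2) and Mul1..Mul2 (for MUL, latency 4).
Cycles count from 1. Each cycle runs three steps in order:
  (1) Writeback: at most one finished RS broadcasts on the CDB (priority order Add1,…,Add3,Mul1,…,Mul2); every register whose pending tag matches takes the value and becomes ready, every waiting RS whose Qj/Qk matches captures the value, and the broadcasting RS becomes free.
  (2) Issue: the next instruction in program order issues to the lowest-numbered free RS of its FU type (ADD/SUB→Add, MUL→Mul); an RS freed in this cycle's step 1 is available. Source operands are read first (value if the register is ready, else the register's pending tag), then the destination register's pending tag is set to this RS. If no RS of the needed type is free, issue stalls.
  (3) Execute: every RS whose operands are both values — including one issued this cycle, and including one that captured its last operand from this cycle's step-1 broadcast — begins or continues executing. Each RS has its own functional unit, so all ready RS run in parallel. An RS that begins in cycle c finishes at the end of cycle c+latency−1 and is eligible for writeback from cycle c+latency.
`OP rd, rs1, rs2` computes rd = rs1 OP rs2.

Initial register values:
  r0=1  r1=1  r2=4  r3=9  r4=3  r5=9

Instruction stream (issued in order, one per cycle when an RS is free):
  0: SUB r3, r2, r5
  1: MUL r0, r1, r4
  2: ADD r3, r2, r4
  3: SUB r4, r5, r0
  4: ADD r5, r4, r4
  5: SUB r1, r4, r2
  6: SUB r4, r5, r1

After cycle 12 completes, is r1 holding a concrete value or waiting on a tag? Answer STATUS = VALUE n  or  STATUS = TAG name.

STATUS = VALUE 2

c1: issue SUB r3<-Add1 | r0:1,r1:1,r2:4,r3:Add1,r4:3,r5:9
c2: issue MUL r0<-Mul1 | r0:Mul1,r1:1,r2:4,r3:Add1,r4:3,r5:9
c3: CDB Add1=-5; issue ADD r3<-Add1 | r0:Mul1,r1:1,r2:4,r3:Add1,r4:3,r5:9
c4: issue SUB r4<-Add2 | r0:Mul1,r1:1,r2:4,r3:Add1,r4:Add2,r5:9
c5: CDB Add1=7; issue ADD r5<-Add1 | r0:Mul1,r1:1,r2:4,r3:7,r4:Add2,r5:Add1
c6: CDB Mul1=3; issue SUB r1<-Add3 | r0:3,r1:Add3,r2:4,r3:7,r4:Add2,r5:Add1
c7: stall | r0:3,r1:Add3,r2:4,r3:7,r4:Add2,r5:Add1
c8: CDB Add2=6; issue SUB r4<-Add2 | r0:3,r1:Add3,r2:4,r3:7,r4:Add2,r5:Add1
c9: - | r0:3,r1:Add3,r2:4,r3:7,r4:Add2,r5:Add1
c10: CDB Add1=12 | r0:3,r1:Add3,r2:4,r3:7,r4:Add2,r5:12
c11: CDB Add3=2 | r0:3,r1:2,r2:4,r3:7,r4:Add2,r5:12
c12: - | r0:3,r1:2,r2:4,r3:7,r4:Add2,r5:12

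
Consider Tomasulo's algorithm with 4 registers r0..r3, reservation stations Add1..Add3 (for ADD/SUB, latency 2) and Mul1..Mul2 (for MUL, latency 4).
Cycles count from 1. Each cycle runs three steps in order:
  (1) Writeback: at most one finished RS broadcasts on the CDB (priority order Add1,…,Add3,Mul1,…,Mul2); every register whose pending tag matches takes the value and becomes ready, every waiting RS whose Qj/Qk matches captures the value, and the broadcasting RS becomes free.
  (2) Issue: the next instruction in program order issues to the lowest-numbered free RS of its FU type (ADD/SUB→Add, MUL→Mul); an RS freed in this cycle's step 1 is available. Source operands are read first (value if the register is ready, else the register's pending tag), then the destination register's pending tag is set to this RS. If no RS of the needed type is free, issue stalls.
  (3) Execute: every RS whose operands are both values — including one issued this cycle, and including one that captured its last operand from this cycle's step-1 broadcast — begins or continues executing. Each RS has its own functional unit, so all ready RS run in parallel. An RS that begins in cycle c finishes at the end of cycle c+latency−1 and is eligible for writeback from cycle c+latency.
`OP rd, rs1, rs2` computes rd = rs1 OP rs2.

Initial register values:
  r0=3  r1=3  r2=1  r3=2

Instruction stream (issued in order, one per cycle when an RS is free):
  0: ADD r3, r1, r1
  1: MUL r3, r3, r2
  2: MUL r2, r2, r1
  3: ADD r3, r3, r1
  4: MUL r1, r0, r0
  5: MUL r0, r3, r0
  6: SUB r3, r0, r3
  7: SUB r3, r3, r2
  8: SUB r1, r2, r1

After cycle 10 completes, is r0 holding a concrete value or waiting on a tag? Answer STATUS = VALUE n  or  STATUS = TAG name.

STATUS = TAG Mul2

c1: issue ADD r3<-Add1 | r0:3,r1:3,r2:1,r3:Add1
c2: issue MUL r3<-Mul1 | r0:3,r1:3,r2:1,r3:Mul1
c3: CDB Add1=6; issue MUL r2<-Mul2 | r0:3,r1:3,r2:Mul2,r3:Mul1
c4: issue ADD r3<-Add1 | r0:3,r1:3,r2:Mul2,r3:Add1
c5: stall | r0:3,r1:3,r2:Mul2,r3:Add1
c6: stall | r0:3,r1:3,r2:Mul2,r3:Add1
c7: CDB Mul1=6; issue MUL r1<-Mul1 | r0:3,r1:Mul1,r2:Mul2,r3:Add1
c8: CDB Mul2=3; issue MUL r0<-Mul2 | r0:Mul2,r1:Mul1,r2:3,r3:Add1
c9: CDB Add1=9; issue SUB r3<-Add1 | r0:Mul2,r1:Mul1,r2:3,r3:Add1
c10: issue SUB r3<-Add2 | r0:Mul2,r1:Mul1,r2:3,r3:Add2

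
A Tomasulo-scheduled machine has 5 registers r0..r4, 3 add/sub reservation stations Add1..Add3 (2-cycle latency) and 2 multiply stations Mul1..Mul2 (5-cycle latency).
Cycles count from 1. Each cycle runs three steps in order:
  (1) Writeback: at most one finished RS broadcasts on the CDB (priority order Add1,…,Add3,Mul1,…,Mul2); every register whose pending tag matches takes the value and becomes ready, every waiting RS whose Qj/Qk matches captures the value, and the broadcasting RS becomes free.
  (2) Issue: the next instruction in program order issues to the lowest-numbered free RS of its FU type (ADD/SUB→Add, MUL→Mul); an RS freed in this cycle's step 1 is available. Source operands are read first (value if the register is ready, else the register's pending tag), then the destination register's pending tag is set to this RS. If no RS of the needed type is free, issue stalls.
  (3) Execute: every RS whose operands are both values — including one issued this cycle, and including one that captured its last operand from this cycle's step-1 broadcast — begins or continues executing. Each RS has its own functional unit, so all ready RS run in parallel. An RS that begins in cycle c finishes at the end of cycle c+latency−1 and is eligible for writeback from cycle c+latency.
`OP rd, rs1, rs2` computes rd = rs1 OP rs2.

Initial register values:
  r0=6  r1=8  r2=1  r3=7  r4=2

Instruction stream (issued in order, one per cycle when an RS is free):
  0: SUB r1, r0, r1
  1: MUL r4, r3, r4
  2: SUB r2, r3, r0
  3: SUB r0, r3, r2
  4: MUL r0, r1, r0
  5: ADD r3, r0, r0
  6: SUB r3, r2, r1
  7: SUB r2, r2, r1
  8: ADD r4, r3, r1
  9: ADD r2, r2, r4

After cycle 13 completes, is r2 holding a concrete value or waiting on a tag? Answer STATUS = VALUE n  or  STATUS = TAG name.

  c1: issue SUB r1<-Add1  regs: r0:6,r1:Add1,r2:1,r3:7,r4:2
  c2: issue MUL r4<-Mul1  regs: r0:6,r1:Add1,r2:1,r3:7,r4:Mul1
  c3: CDB Add1=-2; issue SUB r2<-Add1  regs: r0:6,r1:-2,r2:Add1,r3:7,r4:Mul1
  c4: issue SUB r0<-Add2  regs: r0:Add2,r1:-2,r2:Add1,r3:7,r4:Mul1
  c5: CDB Add1=1; issue MUL r0<-Mul2  regs: r0:Mul2,r1:-2,r2:1,r3:7,r4:Mul1
  c6: issue ADD r3<-Add1  regs: r0:Mul2,r1:-2,r2:1,r3:Add1,r4:Mul1
  c7: CDB Add2=6; issue SUB r3<-Add2  regs: r0:Mul2,r1:-2,r2:1,r3:Add2,r4:Mul1
  c8: CDB Mul1=14; issue SUB r2<-Add3  regs: r0:Mul2,r1:-2,r2:Add3,r3:Add2,r4:14
  c9: CDB Add2=3; issue ADD r4<-Add2  regs: r0:Mul2,r1:-2,r2:Add3,r3:3,r4:Add2
  c10: CDB Add3=3; issue ADD r2<-Add3  regs: r0:Mul2,r1:-2,r2:Add3,r3:3,r4:Add2
  c11: CDB Add2=1  regs: r0:Mul2,r1:-2,r2:Add3,r3:3,r4:1
  c12: CDB Mul2=-12  regs: r0:-12,r1:-2,r2:Add3,r3:3,r4:1
  c13: CDB Add3=4  regs: r0:-12,r1:-2,r2:4,r3:3,r4:1

STATUS = VALUE 4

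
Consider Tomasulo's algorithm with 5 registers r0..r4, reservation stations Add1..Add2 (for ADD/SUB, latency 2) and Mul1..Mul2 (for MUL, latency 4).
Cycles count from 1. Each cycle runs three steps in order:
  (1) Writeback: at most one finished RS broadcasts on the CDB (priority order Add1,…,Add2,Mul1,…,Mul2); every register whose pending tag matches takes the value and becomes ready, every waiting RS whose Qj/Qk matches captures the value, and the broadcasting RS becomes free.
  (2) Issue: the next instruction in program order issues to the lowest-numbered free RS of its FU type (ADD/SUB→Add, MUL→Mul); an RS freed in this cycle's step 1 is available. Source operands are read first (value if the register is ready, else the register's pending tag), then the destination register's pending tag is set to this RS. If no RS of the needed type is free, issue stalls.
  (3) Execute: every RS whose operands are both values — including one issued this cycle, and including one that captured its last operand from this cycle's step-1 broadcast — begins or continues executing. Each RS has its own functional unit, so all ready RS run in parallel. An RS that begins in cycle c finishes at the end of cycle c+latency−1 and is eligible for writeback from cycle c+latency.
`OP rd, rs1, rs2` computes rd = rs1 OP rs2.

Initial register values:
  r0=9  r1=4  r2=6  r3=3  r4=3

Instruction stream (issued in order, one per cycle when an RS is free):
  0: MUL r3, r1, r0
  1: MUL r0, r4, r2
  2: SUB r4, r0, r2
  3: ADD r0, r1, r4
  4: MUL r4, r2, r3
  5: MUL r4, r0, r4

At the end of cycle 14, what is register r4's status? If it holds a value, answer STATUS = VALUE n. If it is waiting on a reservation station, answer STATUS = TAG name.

STATUS = VALUE 3456

cycle 1: issue MUL r3<-Mul1 // r0:9,r1:4,r2:6,r3:Mul1,r4:3
cycle 2: issue MUL r0<-Mul2 // r0:Mul2,r1:4,r2:6,r3:Mul1,r4:3
cycle 3: issue SUB r4<-Add1 // r0:Mul2,r1:4,r2:6,r3:Mul1,r4:Add1
cycle 4: issue ADD r0<-Add2 // r0:Add2,r1:4,r2:6,r3:Mul1,r4:Add1
cycle 5: CDB Mul1=36; issue MUL r4<-Mul1 // r0:Add2,r1:4,r2:6,r3:36,r4:Mul1
cycle 6: CDB Mul2=18; issue MUL r4<-Mul2 // r0:Add2,r1:4,r2:6,r3:36,r4:Mul2
cycle 7: - // r0:Add2,r1:4,r2:6,r3:36,r4:Mul2
cycle 8: CDB Add1=12 // r0:Add2,r1:4,r2:6,r3:36,r4:Mul2
cycle 9: CDB Mul1=216 // r0:Add2,r1:4,r2:6,r3:36,r4:Mul2
cycle 10: CDB Add2=16 // r0:16,r1:4,r2:6,r3:36,r4:Mul2
cycle 11: - // r0:16,r1:4,r2:6,r3:36,r4:Mul2
cycle 12: - // r0:16,r1:4,r2:6,r3:36,r4:Mul2
cycle 13: - // r0:16,r1:4,r2:6,r3:36,r4:Mul2
cycle 14: CDB Mul2=3456 // r0:16,r1:4,r2:6,r3:36,r4:3456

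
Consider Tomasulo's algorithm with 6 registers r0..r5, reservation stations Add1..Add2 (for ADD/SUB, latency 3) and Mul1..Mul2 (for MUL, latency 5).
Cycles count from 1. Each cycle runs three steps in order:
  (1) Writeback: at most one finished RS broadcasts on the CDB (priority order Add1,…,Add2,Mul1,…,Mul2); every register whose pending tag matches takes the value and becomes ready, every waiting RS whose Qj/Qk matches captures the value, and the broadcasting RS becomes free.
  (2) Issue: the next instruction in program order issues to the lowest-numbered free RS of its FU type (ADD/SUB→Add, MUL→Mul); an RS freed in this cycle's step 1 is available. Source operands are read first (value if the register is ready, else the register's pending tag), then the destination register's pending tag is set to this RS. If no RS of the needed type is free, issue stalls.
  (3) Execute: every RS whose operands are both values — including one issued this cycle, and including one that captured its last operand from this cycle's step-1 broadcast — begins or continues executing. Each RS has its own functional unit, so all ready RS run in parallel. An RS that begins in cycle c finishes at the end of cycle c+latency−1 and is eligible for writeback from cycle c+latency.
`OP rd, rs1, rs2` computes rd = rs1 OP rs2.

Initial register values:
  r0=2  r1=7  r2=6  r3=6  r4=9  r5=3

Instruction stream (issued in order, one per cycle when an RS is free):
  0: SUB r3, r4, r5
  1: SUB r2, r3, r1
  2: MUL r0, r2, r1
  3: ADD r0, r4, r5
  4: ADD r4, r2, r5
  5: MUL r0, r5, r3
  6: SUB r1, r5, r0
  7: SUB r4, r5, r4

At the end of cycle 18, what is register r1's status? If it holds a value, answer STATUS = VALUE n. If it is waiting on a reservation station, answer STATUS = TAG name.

c1: issue SUB r3<-Add1 | r0:2,r1:7,r2:6,r3:Add1,r4:9,r5:3
c2: issue SUB r2<-Add2 | r0:2,r1:7,r2:Add2,r3:Add1,r4:9,r5:3
c3: issue MUL r0<-Mul1 | r0:Mul1,r1:7,r2:Add2,r3:Add1,r4:9,r5:3
c4: CDB Add1=6; issue ADD r0<-Add1 | r0:Add1,r1:7,r2:Add2,r3:6,r4:9,r5:3
c5: stall | r0:Add1,r1:7,r2:Add2,r3:6,r4:9,r5:3
c6: stall | r0:Add1,r1:7,r2:Add2,r3:6,r4:9,r5:3
c7: CDB Add1=12; issue ADD r4<-Add1 | r0:12,r1:7,r2:Add2,r3:6,r4:Add1,r5:3
c8: CDB Add2=-1; issue MUL r0<-Mul2 | r0:Mul2,r1:7,r2:-1,r3:6,r4:Add1,r5:3
c9: issue SUB r1<-Add2 | r0:Mul2,r1:Add2,r2:-1,r3:6,r4:Add1,r5:3
c10: stall | r0:Mul2,r1:Add2,r2:-1,r3:6,r4:Add1,r5:3
c11: CDB Add1=2; issue SUB r4<-Add1 | r0:Mul2,r1:Add2,r2:-1,r3:6,r4:Add1,r5:3
c12: - | r0:Mul2,r1:Add2,r2:-1,r3:6,r4:Add1,r5:3
c13: CDB Mul1=-7 | r0:Mul2,r1:Add2,r2:-1,r3:6,r4:Add1,r5:3
c14: CDB Add1=1 | r0:Mul2,r1:Add2,r2:-1,r3:6,r4:1,r5:3
c15: CDB Mul2=18 | r0:18,r1:Add2,r2:-1,r3:6,r4:1,r5:3
c16: - | r0:18,r1:Add2,r2:-1,r3:6,r4:1,r5:3
c17: - | r0:18,r1:Add2,r2:-1,r3:6,r4:1,r5:3
c18: CDB Add2=-15 | r0:18,r1:-15,r2:-1,r3:6,r4:1,r5:3

STATUS = VALUE -15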